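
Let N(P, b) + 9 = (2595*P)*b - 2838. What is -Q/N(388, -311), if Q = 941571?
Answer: 34873/11597641 ≈ 0.0030069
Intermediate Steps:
N(P, b) = -2847 + 2595*P*b (N(P, b) = -9 + ((2595*P)*b - 2838) = -9 + (2595*P*b - 2838) = -9 + (-2838 + 2595*P*b) = -2847 + 2595*P*b)
-Q/N(388, -311) = -941571/(-2847 + 2595*388*(-311)) = -941571/(-2847 - 313133460) = -941571/(-313136307) = -941571*(-1)/313136307 = -1*(-34873/11597641) = 34873/11597641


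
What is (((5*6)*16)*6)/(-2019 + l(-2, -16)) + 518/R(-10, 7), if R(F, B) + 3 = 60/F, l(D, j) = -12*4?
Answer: -365542/6201 ≈ -58.949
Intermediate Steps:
l(D, j) = -48
R(F, B) = -3 + 60/F
(((5*6)*16)*6)/(-2019 + l(-2, -16)) + 518/R(-10, 7) = (((5*6)*16)*6)/(-2019 - 48) + 518/(-3 + 60/(-10)) = ((30*16)*6)/(-2067) + 518/(-3 + 60*(-⅒)) = (480*6)*(-1/2067) + 518/(-3 - 6) = 2880*(-1/2067) + 518/(-9) = -960/689 + 518*(-⅑) = -960/689 - 518/9 = -365542/6201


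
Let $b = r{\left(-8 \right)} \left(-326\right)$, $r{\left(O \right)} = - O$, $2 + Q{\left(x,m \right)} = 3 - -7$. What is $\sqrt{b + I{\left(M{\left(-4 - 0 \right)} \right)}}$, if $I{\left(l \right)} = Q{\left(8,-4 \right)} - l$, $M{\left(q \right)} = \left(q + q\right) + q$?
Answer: $2 i \sqrt{647} \approx 50.872 i$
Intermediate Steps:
$Q{\left(x,m \right)} = 8$ ($Q{\left(x,m \right)} = -2 + \left(3 - -7\right) = -2 + \left(3 + 7\right) = -2 + 10 = 8$)
$M{\left(q \right)} = 3 q$ ($M{\left(q \right)} = 2 q + q = 3 q$)
$b = -2608$ ($b = \left(-1\right) \left(-8\right) \left(-326\right) = 8 \left(-326\right) = -2608$)
$I{\left(l \right)} = 8 - l$
$\sqrt{b + I{\left(M{\left(-4 - 0 \right)} \right)}} = \sqrt{-2608 - \left(-8 + 3 \left(-4 - 0\right)\right)} = \sqrt{-2608 - \left(-8 + 3 \left(-4 + 0\right)\right)} = \sqrt{-2608 - \left(-8 + 3 \left(-4\right)\right)} = \sqrt{-2608 + \left(8 - -12\right)} = \sqrt{-2608 + \left(8 + 12\right)} = \sqrt{-2608 + 20} = \sqrt{-2588} = 2 i \sqrt{647}$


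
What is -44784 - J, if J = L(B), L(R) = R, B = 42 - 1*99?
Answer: -44727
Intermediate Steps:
B = -57 (B = 42 - 99 = -57)
J = -57
-44784 - J = -44784 - 1*(-57) = -44784 + 57 = -44727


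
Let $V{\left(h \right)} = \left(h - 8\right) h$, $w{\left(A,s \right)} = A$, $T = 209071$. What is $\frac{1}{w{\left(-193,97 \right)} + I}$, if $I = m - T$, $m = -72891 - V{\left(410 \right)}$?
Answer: $- \frac{1}{446975} \approx -2.2373 \cdot 10^{-6}$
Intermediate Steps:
$V{\left(h \right)} = h \left(-8 + h\right)$ ($V{\left(h \right)} = \left(-8 + h\right) h = h \left(-8 + h\right)$)
$m = -237711$ ($m = -72891 - 410 \left(-8 + 410\right) = -72891 - 410 \cdot 402 = -72891 - 164820 = -237711$)
$I = -446782$ ($I = -237711 - 209071 = -446782$)
$\frac{1}{w{\left(-193,97 \right)} + I} = \frac{1}{-193 - 446782} = \frac{1}{-446975} = - \frac{1}{446975}$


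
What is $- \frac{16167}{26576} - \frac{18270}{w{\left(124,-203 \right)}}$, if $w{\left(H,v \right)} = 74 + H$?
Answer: $- \frac{2468407}{26576} \approx -92.881$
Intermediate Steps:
$- \frac{16167}{26576} - \frac{18270}{w{\left(124,-203 \right)}} = - \frac{16167}{26576} - \frac{18270}{74 + 124} = \left(-16167\right) \frac{1}{26576} - \frac{18270}{198} = - \frac{16167}{26576} - \frac{1015}{11} = - \frac{2468407}{26576}$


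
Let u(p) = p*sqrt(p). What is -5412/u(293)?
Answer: -5412*sqrt(293)/85849 ≈ -1.0791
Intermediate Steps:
u(p) = p**(3/2)
-5412/u(293) = -5412*sqrt(293)/85849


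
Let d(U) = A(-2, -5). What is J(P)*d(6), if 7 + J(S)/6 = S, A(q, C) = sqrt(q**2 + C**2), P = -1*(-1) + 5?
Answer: -6*sqrt(29) ≈ -32.311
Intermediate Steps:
P = 6 (P = 1 + 5 = 6)
A(q, C) = sqrt(C**2 + q**2)
J(S) = -42 + 6*S
d(U) = sqrt(29) (d(U) = sqrt((-5)**2 + (-2)**2) = sqrt(25 + 4) = sqrt(29))
J(P)*d(6) = (-42 + 6*6)*sqrt(29) = (-42 + 36)*sqrt(29) = -6*sqrt(29)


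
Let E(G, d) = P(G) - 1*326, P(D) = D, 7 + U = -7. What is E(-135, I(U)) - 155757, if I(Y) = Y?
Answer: -156218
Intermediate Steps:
U = -14 (U = -7 - 7 = -14)
E(G, d) = -326 + G (E(G, d) = G - 1*326 = G - 326 = -326 + G)
E(-135, I(U)) - 155757 = (-326 - 135) - 155757 = -461 - 155757 = -156218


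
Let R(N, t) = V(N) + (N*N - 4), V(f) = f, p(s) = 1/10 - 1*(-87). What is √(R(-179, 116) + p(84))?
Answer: √3194510/10 ≈ 178.73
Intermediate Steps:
p(s) = 871/10 (p(s) = ⅒ + 87 = 871/10)
R(N, t) = -4 + N + N² (R(N, t) = N + (N*N - 4) = N + (N² - 4) = N + (-4 + N²) = -4 + N + N²)
√(R(-179, 116) + p(84)) = √((-4 - 179 + (-179)²) + 871/10) = √((-4 - 179 + 32041) + 871/10) = √(31858 + 871/10) = √(319451/10) = √3194510/10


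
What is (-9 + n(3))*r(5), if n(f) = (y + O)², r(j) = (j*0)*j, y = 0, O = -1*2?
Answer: 0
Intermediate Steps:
O = -2
r(j) = 0 (r(j) = 0*j = 0)
n(f) = 4 (n(f) = (0 - 2)² = (-2)² = 4)
(-9 + n(3))*r(5) = (-9 + 4)*0 = -5*0 = 0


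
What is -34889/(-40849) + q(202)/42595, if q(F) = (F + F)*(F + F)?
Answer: 8153307339/1739963155 ≈ 4.6859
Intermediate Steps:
q(F) = 4*F**2 (q(F) = (2*F)*(2*F) = 4*F**2)
-34889/(-40849) + q(202)/42595 = -34889/(-40849) + (4*202**2)/42595 = -34889*(-1/40849) + (4*40804)*(1/42595) = 34889/40849 + 163216*(1/42595) = 34889/40849 + 163216/42595 = 8153307339/1739963155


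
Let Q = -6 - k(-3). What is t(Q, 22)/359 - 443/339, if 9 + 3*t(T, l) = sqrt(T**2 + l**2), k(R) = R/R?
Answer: -160054/121701 + sqrt(533)/1077 ≈ -1.2937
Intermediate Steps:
k(R) = 1
Q = -7 (Q = -6 - 1*1 = -6 - 1 = -7)
t(T, l) = -3 + sqrt(T**2 + l**2)/3
t(Q, 22)/359 - 443/339 = (-3 + sqrt((-7)**2 + 22**2)/3)/359 - 443/339 = (-3 + sqrt(49 + 484)/3)*(1/359) - 443*1/339 = (-3 + sqrt(533)/3)*(1/359) - 443/339 = (-3/359 + sqrt(533)/1077) - 443/339 = -160054/121701 + sqrt(533)/1077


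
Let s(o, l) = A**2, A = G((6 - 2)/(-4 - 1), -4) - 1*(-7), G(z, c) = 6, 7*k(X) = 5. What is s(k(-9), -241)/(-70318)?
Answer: -169/70318 ≈ -0.0024034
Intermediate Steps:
k(X) = 5/7 (k(X) = (1/7)*5 = 5/7)
A = 13 (A = 6 - 1*(-7) = 6 + 7 = 13)
s(o, l) = 169 (s(o, l) = 13**2 = 169)
s(k(-9), -241)/(-70318) = 169/(-70318) = 169*(-1/70318) = -169/70318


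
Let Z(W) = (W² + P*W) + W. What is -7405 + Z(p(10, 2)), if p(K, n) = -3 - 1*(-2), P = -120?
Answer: -7285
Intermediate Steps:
p(K, n) = -1 (p(K, n) = -3 + 2 = -1)
Z(W) = W² - 119*W (Z(W) = (W² - 120*W) + W = W² - 119*W)
-7405 + Z(p(10, 2)) = -7405 - (-119 - 1) = -7405 - 1*(-120) = -7405 + 120 = -7285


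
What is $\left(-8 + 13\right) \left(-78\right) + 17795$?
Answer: $17405$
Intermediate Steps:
$\left(-8 + 13\right) \left(-78\right) + 17795 = 5 \left(-78\right) + 17795 = -390 + 17795 = 17405$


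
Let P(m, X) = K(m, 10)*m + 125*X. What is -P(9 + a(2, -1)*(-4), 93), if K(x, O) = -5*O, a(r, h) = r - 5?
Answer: -10575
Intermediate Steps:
a(r, h) = -5 + r
P(m, X) = -50*m + 125*X (P(m, X) = (-5*10)*m + 125*X = -50*m + 125*X)
-P(9 + a(2, -1)*(-4), 93) = -(-50*(9 + (-5 + 2)*(-4)) + 125*93) = -(-50*(9 - 3*(-4)) + 11625) = -(-50*(9 + 12) + 11625) = -(-50*21 + 11625) = -(-1050 + 11625) = -1*10575 = -10575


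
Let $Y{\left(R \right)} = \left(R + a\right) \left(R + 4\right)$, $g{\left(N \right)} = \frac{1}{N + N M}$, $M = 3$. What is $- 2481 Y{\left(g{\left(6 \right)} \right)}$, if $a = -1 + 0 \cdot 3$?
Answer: $\frac{1845037}{192} \approx 9609.6$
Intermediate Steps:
$a = -1$ ($a = -1 + 0 = -1$)
$g{\left(N \right)} = \frac{1}{4 N}$ ($g{\left(N \right)} = \frac{1}{N + N 3} = \frac{1}{N + 3 N} = \frac{1}{4 N}$)
$Y{\left(R \right)} = \left(-1 + R\right) \left(4 + R\right)$ ($Y{\left(R \right)} = \left(R - 1\right) \left(R + 4\right) = \left(-1 + R\right) \left(4 + R\right)$)
$- 2481 Y{\left(g{\left(6 \right)} \right)} = - 2481 \left(-4 + \left(\frac{1}{4 \cdot 6}\right)^{2} + 3 \frac{1}{4 \cdot 6}\right) = - 2481 \left(-4 + \left(\frac{1}{4} \cdot \frac{1}{6}\right)^{2} + 3 \cdot \frac{1}{4} \cdot \frac{1}{6}\right) = - 2481 \left(-4 + \left(\frac{1}{24}\right)^{2} + 3 \cdot \frac{1}{24}\right) = - 2481 \left(-4 + \frac{1}{576} + \frac{1}{8}\right) = \left(-2481\right) \left(- \frac{2231}{576}\right) = \frac{1845037}{192}$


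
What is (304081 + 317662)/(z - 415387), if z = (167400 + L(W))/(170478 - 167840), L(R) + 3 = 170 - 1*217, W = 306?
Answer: -820079017/547811778 ≈ -1.4970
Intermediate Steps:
L(R) = -50 (L(R) = -3 + (170 - 1*217) = -3 + (170 - 217) = -3 - 47 = -50)
z = 83675/1319 (z = (167400 - 50)/(170478 - 167840) = 167350/2638 = 167350*(1/2638) = 83675/1319 ≈ 63.438)
(304081 + 317662)/(z - 415387) = (304081 + 317662)/(83675/1319 - 415387) = 621743/(-547811778/1319) = 621743*(-1319/547811778) = -820079017/547811778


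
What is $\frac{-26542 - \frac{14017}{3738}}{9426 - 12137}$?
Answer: $\frac{99228013}{10133718} \approx 9.7919$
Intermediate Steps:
$\frac{-26542 - \frac{14017}{3738}}{9426 - 12137} = \frac{-26542 - \frac{14017}{3738}}{-2711} = \left(-26542 - \frac{14017}{3738}\right) \left(- \frac{1}{2711}\right) = \left(- \frac{99228013}{3738}\right) \left(- \frac{1}{2711}\right) = \frac{99228013}{10133718}$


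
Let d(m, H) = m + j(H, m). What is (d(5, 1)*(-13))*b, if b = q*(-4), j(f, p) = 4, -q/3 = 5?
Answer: -7020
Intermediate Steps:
q = -15 (q = -3*5 = -15)
d(m, H) = 4 + m (d(m, H) = m + 4 = 4 + m)
b = 60 (b = -15*(-4) = 60)
(d(5, 1)*(-13))*b = ((4 + 5)*(-13))*60 = (9*(-13))*60 = -117*60 = -7020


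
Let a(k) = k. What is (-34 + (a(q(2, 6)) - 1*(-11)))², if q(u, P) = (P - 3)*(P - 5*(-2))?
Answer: 625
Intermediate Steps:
q(u, P) = (-3 + P)*(10 + P) (q(u, P) = (-3 + P)*(P + 10) = (-3 + P)*(10 + P))
(-34 + (a(q(2, 6)) - 1*(-11)))² = (-34 + ((-30 + 6² + 7*6) - 1*(-11)))² = (-34 + ((-30 + 36 + 42) + 11))² = (-34 + (48 + 11))² = (-34 + 59)² = 25² = 625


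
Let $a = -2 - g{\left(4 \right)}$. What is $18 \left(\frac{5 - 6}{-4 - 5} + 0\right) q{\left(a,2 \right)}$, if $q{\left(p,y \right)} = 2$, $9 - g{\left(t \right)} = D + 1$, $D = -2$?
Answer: $4$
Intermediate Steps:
$g{\left(t \right)} = 10$ ($g{\left(t \right)} = 9 - \left(-2 + 1\right) = 9 - -1 = 9 + 1 = 10$)
$a = -12$ ($a = -2 - 10 = -12$)
$18 \left(\frac{5 - 6}{-4 - 5} + 0\right) q{\left(a,2 \right)} = 18 \left(\frac{5 - 6}{-4 - 5} + 0\right) 2 = 18 \left(- \frac{1}{-9} + 0\right) 2 = 18 \left(\left(-1\right) \left(- \frac{1}{9}\right) + 0\right) 2 = 18 \left(\frac{1}{9} + 0\right) 2 = 18 \cdot \frac{1}{9} \cdot 2 = 2 \cdot 2 = 4$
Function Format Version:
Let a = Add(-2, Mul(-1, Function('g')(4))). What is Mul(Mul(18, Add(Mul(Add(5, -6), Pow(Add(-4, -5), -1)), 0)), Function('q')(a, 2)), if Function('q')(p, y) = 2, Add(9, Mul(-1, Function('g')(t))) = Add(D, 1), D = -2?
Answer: 4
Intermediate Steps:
Function('g')(t) = 10 (Function('g')(t) = Add(9, Mul(-1, Add(-2, 1))) = Add(9, Mul(-1, -1)) = Add(9, 1) = 10)
a = -12 (a = Add(-2, Mul(-1, 10)) = Add(-2, -10) = -12)
Mul(Mul(18, Add(Mul(Add(5, -6), Pow(Add(-4, -5), -1)), 0)), Function('q')(a, 2)) = Mul(Mul(18, Add(Mul(Add(5, -6), Pow(Add(-4, -5), -1)), 0)), 2) = Mul(Mul(18, Add(Mul(-1, Pow(-9, -1)), 0)), 2) = Mul(Mul(18, Add(Mul(-1, Rational(-1, 9)), 0)), 2) = Mul(Mul(18, Add(Rational(1, 9), 0)), 2) = Mul(Mul(18, Rational(1, 9)), 2) = Mul(2, 2) = 4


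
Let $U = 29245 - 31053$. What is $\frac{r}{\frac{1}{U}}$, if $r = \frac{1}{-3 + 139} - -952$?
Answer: $- \frac{29260898}{17} \approx -1.7212 \cdot 10^{6}$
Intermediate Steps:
$U = -1808$
$r = \frac{129473}{136}$ ($r = \frac{1}{136} + 952 = \frac{129473}{136} \approx 952.01$)
$\frac{r}{\frac{1}{U}} = \frac{129473}{136 \frac{1}{-1808}} = \frac{129473}{136 \left(- \frac{1}{1808}\right)} = \frac{129473}{136} \left(-1808\right) = - \frac{29260898}{17}$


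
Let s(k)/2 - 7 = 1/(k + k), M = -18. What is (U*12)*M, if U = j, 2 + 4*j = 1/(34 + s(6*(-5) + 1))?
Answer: 148662/1391 ≈ 106.87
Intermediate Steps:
s(k) = 14 + 1/k (s(k) = 14 + 2/(k + k) = 14 + 2/((2*k)) = 14 + 2*(1/(2*k)) = 14 + 1/k)
j = -2753/5564 (j = -1/2 + 1/(4*(34 + (14 + 1/(6*(-5) + 1)))) = -1/2 + 1/(4*(34 + (14 + 1/(-30 + 1)))) = -1/2 + 1/(4*(34 + (14 + 1/(-29)))) = -1/2 + 1/(4*(34 + (14 - 1/29))) = -1/2 + 1/(4*(34 + 405/29)) = -1/2 + 1/(4*(1391/29)) = -1/2 + (1/4)*(29/1391) = -1/2 + 29/5564 = -2753/5564 ≈ -0.49479)
U = -2753/5564 ≈ -0.49479
(U*12)*M = -2753/5564*12*(-18) = -8259/1391*(-18) = 148662/1391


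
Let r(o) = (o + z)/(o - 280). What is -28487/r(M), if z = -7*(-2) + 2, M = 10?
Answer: 3845745/13 ≈ 2.9583e+5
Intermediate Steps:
z = 16 (z = 14 + 2 = 16)
r(o) = (16 + o)/(-280 + o) (r(o) = (o + 16)/(o - 280) = (16 + o)/(-280 + o))
-28487/r(M) = -28487*(-280 + 10)/(16 + 10) = -28487/(26/(-270)) = -28487/((-1/270*26)) = -28487/(-13/135) = -28487*(-135/13) = 3845745/13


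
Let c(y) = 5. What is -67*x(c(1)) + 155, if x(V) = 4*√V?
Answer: 155 - 268*√5 ≈ -444.27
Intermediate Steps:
-67*x(c(1)) + 155 = -268*√5 + 155 = 155 - 268*√5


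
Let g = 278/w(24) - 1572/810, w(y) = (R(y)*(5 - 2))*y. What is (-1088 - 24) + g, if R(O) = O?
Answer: -1603843/1440 ≈ -1113.8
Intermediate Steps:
w(y) = 3*y**2 (w(y) = (y*(5 - 2))*y = (y*3)*y = (3*y)*y = 3*y**2)
g = -2563/1440 (g = 278/((3*24**2)) - 1572/810 = 278/((3*576)) - 1572*1/810 = 278/1728 - 262/135 = 278*(1/1728) - 262/135 = 139/864 - 262/135 = -2563/1440 ≈ -1.7799)
(-1088 - 24) + g = (-1088 - 24) - 2563/1440 = -1112 - 2563/1440 = -1603843/1440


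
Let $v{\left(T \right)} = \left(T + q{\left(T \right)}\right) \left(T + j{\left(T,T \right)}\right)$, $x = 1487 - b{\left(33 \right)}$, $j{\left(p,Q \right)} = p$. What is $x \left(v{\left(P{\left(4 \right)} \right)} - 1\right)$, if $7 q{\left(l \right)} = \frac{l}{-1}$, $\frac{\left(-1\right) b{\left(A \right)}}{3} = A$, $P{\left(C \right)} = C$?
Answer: $\frac{293410}{7} \approx 41916.0$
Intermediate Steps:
$b{\left(A \right)} = - 3 A$
$q{\left(l \right)} = - \frac{l}{7}$ ($q{\left(l \right)} = \frac{l \frac{1}{-1}}{7} = \frac{l \left(-1\right)}{7} = \frac{\left(-1\right) l}{7} = - \frac{l}{7}$)
$x = 1586$ ($x = 1487 - \left(-3\right) 33 = 1487 - -99 = 1487 + 99 = 1586$)
$v{\left(T \right)} = \frac{12 T^{2}}{7}$ ($v{\left(T \right)} = \left(T - \frac{T}{7}\right) \left(T + T\right) = \frac{6 T}{7} \cdot 2 T = \frac{12 T^{2}}{7}$)
$x \left(v{\left(P{\left(4 \right)} \right)} - 1\right) = 1586 \left(\frac{12 \cdot 4^{2}}{7} - 1\right) = 1586 \left(\frac{12}{7} \cdot 16 - 1\right) = 1586 \left(\frac{192}{7} - 1\right) = 1586 \cdot \frac{185}{7} = \frac{293410}{7}$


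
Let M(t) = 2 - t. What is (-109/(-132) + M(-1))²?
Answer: 255025/17424 ≈ 14.636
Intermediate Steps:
(-109/(-132) + M(-1))² = (-109/(-132) + (2 - 1*(-1)))² = (-109*(-1/132) + (2 + 1))² = (109/132 + 3)² = (505/132)² = 255025/17424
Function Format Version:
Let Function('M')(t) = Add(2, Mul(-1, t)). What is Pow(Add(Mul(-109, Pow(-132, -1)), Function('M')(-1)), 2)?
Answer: Rational(255025, 17424) ≈ 14.636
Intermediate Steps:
Pow(Add(Mul(-109, Pow(-132, -1)), Function('M')(-1)), 2) = Pow(Add(Mul(-109, Pow(-132, -1)), Add(2, Mul(-1, -1))), 2) = Pow(Add(Mul(-109, Rational(-1, 132)), Add(2, 1)), 2) = Pow(Add(Rational(109, 132), 3), 2) = Pow(Rational(505, 132), 2) = Rational(255025, 17424)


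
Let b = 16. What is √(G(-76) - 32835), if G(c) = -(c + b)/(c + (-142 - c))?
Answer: 3*I*√18391485/71 ≈ 181.21*I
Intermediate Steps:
G(c) = 8/71 + c/142 (G(c) = -(c + 16)/(c + (-142 - c)) = -(16 + c)/(-142) = -(16 + c)*(-1)/142 = -(-8/71 - c/142) = 8/71 + c/142)
√(G(-76) - 32835) = √((8/71 + (1/142)*(-76)) - 32835) = √((8/71 - 38/71) - 32835) = √(-30/71 - 32835) = √(-2331315/71) = 3*I*√18391485/71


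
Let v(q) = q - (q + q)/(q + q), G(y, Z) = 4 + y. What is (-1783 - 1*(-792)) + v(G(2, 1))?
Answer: -986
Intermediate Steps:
v(q) = -1 + q (v(q) = q - 2*q/(2*q) = q - 2*q*1/(2*q) = q - 1*1 = q - 1 = -1 + q)
(-1783 - 1*(-792)) + v(G(2, 1)) = (-1783 - 1*(-792)) + (-1 + (4 + 2)) = (-1783 + 792) + (-1 + 6) = -991 + 5 = -986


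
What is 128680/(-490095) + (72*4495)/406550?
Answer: 2125989836/3984962445 ≈ 0.53350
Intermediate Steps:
128680/(-490095) + (72*4495)/406550 = 128680*(-1/490095) + 323640*(1/406550) = -25736/98019 + 32364/40655 = 2125989836/3984962445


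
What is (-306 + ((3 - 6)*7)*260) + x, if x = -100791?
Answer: -106557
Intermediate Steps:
(-306 + ((3 - 6)*7)*260) + x = (-306 + ((3 - 6)*7)*260) - 100791 = (-306 - 3*7*260) - 100791 = (-306 - 21*260) - 100791 = (-306 - 5460) - 100791 = -5766 - 100791 = -106557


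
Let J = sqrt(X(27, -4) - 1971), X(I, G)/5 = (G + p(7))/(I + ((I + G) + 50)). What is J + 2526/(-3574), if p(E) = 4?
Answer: -1263/1787 + 3*I*sqrt(219) ≈ -0.70677 + 44.396*I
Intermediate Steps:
X(I, G) = 5*(4 + G)/(50 + G + 2*I) (X(I, G) = 5*((G + 4)/(I + ((I + G) + 50))) = 5*((4 + G)/(I + ((G + I) + 50))) = 5*((4 + G)/(I + (50 + G + I))) = 5*((4 + G)/(50 + G + 2*I)) = 5*(4 + G)/(50 + G + 2*I))
J = 3*I*sqrt(219) (J = sqrt(5*(4 - 4)/(50 - 4 + 2*27) - 1971) = sqrt(5*0/(50 - 4 + 54) - 1971) = sqrt(5*0/100 - 1971) = sqrt(5*(1/100)*0 - 1971) = sqrt(0 - 1971) = sqrt(-1971) = 3*I*sqrt(219) ≈ 44.396*I)
J + 2526/(-3574) = 3*I*sqrt(219) + 2526/(-3574) = 3*I*sqrt(219) + 2526*(-1/3574) = 3*I*sqrt(219) - 1263/1787 = -1263/1787 + 3*I*sqrt(219)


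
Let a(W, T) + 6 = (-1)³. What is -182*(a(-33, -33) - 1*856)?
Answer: 157066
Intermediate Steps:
a(W, T) = -7 (a(W, T) = -6 + (-1)³ = -6 - 1 = -7)
-182*(a(-33, -33) - 1*856) = -182*(-7 - 1*856) = -182*(-7 - 856) = -182*(-863) = 157066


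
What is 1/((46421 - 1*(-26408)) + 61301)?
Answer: 1/134130 ≈ 7.4555e-6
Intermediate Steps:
1/((46421 - 1*(-26408)) + 61301) = 1/((46421 + 26408) + 61301) = 1/(72829 + 61301) = 1/134130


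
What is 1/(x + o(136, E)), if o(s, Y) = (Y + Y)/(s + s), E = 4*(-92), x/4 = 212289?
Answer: 17/14435606 ≈ 1.1776e-6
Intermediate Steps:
x = 849156 (x = 4*212289 = 849156)
E = -368
o(s, Y) = Y/s (o(s, Y) = (2*Y)/((2*s)) = (2*Y)*(1/(2*s)) = Y/s)
1/(x + o(136, E)) = 1/(849156 - 368/136) = 1/(849156 - 368*1/136) = 1/(849156 - 46/17) = 1/(14435606/17) = 17/14435606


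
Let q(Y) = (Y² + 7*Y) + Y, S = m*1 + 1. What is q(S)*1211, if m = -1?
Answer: 0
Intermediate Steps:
S = 0 (S = -1*1 + 1 = -1 + 1 = 0)
q(Y) = Y² + 8*Y
q(S)*1211 = (0*(8 + 0))*1211 = (0*8)*1211 = 0*1211 = 0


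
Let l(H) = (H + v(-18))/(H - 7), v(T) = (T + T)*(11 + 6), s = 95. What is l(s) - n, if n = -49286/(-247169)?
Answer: -12011231/1977352 ≈ -6.0744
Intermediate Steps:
n = 49286/247169 (n = -49286*(-1/247169) = 49286/247169 ≈ 0.19940)
v(T) = 34*T (v(T) = (2*T)*17 = 34*T)
l(H) = (-612 + H)/(-7 + H) (l(H) = (H + 34*(-18))/(H - 7) = (H - 612)/(-7 + H) = (-612 + H)/(-7 + H))
l(s) - n = (-612 + 95)/(-7 + 95) - 1*49286/247169 = -517/88 - 49286/247169 = (1/88)*(-517) - 49286/247169 = -47/8 - 49286/247169 = -12011231/1977352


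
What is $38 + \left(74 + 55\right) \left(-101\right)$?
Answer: $-12991$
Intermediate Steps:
$38 + \left(74 + 55\right) \left(-101\right) = 38 + 129 \left(-101\right) = 38 - 13029 = -12991$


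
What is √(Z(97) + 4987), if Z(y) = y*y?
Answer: 2*√3599 ≈ 119.98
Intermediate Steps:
Z(y) = y²
√(Z(97) + 4987) = √(97² + 4987) = √(9409 + 4987) = √14396 = 2*√3599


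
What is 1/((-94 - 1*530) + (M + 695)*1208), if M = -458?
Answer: 1/285672 ≈ 3.5005e-6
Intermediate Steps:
1/((-94 - 1*530) + (M + 695)*1208) = 1/((-94 - 1*530) + (-458 + 695)*1208) = 1/((-94 - 530) + 237*1208) = 1/(-624 + 286296) = 1/285672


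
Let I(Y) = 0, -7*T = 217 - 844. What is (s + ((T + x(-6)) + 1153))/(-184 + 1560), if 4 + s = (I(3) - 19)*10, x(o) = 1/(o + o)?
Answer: 88073/115584 ≈ 0.76198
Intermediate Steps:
T = 627/7 (T = -(217 - 844)/7 = -⅐*(-627) = 627/7 ≈ 89.571)
x(o) = 1/(2*o)
s = -194 (s = -4 + (0 - 19)*10 = -4 - 19*10 = -4 - 190 = -194)
(s + ((T + x(-6)) + 1153))/(-184 + 1560) = (-194 + ((627/7 + (½)/(-6)) + 1153))/(-184 + 1560) = (-194 + ((627/7 + (½)*(-⅙)) + 1153))/1376 = (-194 + ((627/7 - 1/12) + 1153))*(1/1376) = (-194 + (7517/84 + 1153))*(1/1376) = (-194 + 104369/84)*(1/1376) = (88073/84)*(1/1376) = 88073/115584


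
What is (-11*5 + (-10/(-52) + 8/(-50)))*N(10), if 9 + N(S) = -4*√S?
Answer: 321561/650 + 71458*√10/325 ≈ 1190.0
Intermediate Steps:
N(S) = -9 - 4*√S
(-11*5 + (-10/(-52) + 8/(-50)))*N(10) = (-11*5 + (-10/(-52) + 8/(-50)))*(-9 - 4*√10) = (-55 + (-10*(-1/52) + 8*(-1/50)))*(-9 - 4*√10) = (-55 + (5/26 - 4/25))*(-9 - 4*√10) = (-55 + 21/650)*(-9 - 4*√10) = -35729*(-9 - 4*√10)/650 = 321561/650 + 71458*√10/325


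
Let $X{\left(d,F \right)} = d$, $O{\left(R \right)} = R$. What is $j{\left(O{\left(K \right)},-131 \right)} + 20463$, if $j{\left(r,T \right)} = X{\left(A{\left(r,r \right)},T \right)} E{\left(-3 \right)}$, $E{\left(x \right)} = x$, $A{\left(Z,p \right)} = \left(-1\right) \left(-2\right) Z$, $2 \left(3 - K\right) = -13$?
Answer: $20406$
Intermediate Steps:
$K = \frac{19}{2}$ ($K = 3 - - \frac{13}{2} = 3 + \frac{13}{2} = \frac{19}{2} \approx 9.5$)
$A{\left(Z,p \right)} = 2 Z$
$j{\left(r,T \right)} = - 6 r$ ($j{\left(r,T \right)} = 2 r \left(-3\right) = - 6 r$)
$j{\left(O{\left(K \right)},-131 \right)} + 20463 = \left(-6\right) \frac{19}{2} + 20463 = -57 + 20463 = 20406$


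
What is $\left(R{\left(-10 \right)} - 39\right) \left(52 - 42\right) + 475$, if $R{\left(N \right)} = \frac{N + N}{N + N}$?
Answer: $95$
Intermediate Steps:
$R{\left(N \right)} = 1$ ($R{\left(N \right)} = \frac{2 N}{2 N} = 2 N \frac{1}{2 N} = 1$)
$\left(R{\left(-10 \right)} - 39\right) \left(52 - 42\right) + 475 = \left(1 - 39\right) \left(52 - 42\right) + 475 = \left(-38\right) 10 + 475 = -380 + 475 = 95$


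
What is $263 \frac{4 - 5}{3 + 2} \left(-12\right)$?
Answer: $\frac{3156}{5} \approx 631.2$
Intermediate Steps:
$263 \frac{4 - 5}{3 + 2} \left(-12\right) = 263 \left(- \frac{1}{5}\right) \left(-12\right) = \left(- \frac{263}{5}\right) \left(-12\right) = \frac{3156}{5}$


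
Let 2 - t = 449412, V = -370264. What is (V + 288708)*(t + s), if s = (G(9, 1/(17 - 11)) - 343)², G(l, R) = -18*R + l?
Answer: 27389848596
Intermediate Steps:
t = -449410 (t = 2 - 1*449412 = 2 - 449412 = -449410)
G(l, R) = l - 18*R
s = 113569 (s = ((9 - 18/(17 - 11)) - 343)² = ((9 - 18/6) - 343)² = ((9 - 18*⅙) - 343)² = ((9 - 3) - 343)² = (6 - 343)² = (-337)² = 113569)
(V + 288708)*(t + s) = (-370264 + 288708)*(-449410 + 113569) = -81556*(-335841) = 27389848596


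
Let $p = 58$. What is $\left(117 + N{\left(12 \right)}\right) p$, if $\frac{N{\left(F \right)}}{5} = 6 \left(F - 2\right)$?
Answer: $24186$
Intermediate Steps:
$N{\left(F \right)} = -60 + 30 F$ ($N{\left(F \right)} = 5 \cdot 6 \left(F - 2\right) = 5 \cdot 6 \left(-2 + F\right) = 5 \left(-12 + 6 F\right) = -60 + 30 F$)
$\left(117 + N{\left(12 \right)}\right) p = \left(117 + \left(-60 + 30 \cdot 12\right)\right) 58 = \left(117 + \left(-60 + 360\right)\right) 58 = \left(117 + 300\right) 58 = 417 \cdot 58 = 24186$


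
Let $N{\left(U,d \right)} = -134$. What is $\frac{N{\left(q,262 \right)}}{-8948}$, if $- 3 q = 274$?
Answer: $\frac{67}{4474} \approx 0.014975$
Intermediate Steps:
$q = - \frac{274}{3}$ ($q = \left(- \frac{1}{3}\right) 274 = - \frac{274}{3} \approx -91.333$)
$\frac{N{\left(q,262 \right)}}{-8948} = - \frac{134}{-8948} = \left(-134\right) \left(- \frac{1}{8948}\right) = \frac{67}{4474}$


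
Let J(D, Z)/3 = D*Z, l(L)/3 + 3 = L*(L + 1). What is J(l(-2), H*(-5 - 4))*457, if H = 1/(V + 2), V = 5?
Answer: 37017/7 ≈ 5288.1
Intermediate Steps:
H = ⅐ (H = 1/(5 + 2) = 1/7 = ⅐ ≈ 0.14286)
l(L) = -9 + 3*L*(1 + L) (l(L) = -9 + 3*(L*(L + 1)) = -9 + 3*(L*(1 + L)) = -9 + 3*L*(1 + L))
J(D, Z) = 3*D*Z (J(D, Z) = 3*(D*Z) = 3*D*Z)
J(l(-2), H*(-5 - 4))*457 = (3*(-9 + 3*(-2) + 3*(-2)²)*((-5 - 4)/7))*457 = (3*(-9 - 6 + 3*4)*((⅐)*(-9)))*457 = (3*(-9 - 6 + 12)*(-9/7))*457 = (3*(-3)*(-9/7))*457 = (81/7)*457 = 37017/7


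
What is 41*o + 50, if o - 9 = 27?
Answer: 1526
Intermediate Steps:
o = 36 (o = 9 + 27 = 36)
41*o + 50 = 41*36 + 50 = 1476 + 50 = 1526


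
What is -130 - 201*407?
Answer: -81937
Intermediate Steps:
-130 - 201*407 = -130 - 81807 = -81937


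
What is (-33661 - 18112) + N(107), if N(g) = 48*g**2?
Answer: 497779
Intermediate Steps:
(-33661 - 18112) + N(107) = (-33661 - 18112) + 48*107**2 = -51773 + 48*11449 = -51773 + 549552 = 497779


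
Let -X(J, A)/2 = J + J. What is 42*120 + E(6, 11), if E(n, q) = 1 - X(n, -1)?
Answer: 5065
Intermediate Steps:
X(J, A) = -4*J (X(J, A) = -2*(J + J) = -4*J)
E(n, q) = 1 + 4*n (E(n, q) = 1 - (-4)*n = 1 + 4*n)
42*120 + E(6, 11) = 42*120 + (1 + 4*6) = 5040 + (1 + 24) = 5040 + 25 = 5065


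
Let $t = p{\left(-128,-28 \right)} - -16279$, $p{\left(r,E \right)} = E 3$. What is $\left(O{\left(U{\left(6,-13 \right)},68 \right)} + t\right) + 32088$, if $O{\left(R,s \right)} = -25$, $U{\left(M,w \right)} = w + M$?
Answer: $48258$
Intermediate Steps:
$p{\left(r,E \right)} = 3 E$
$U{\left(M,w \right)} = M + w$
$t = 16195$ ($t = 3 \left(-28\right) - -16279 = -84 + 16279 = 16195$)
$\left(O{\left(U{\left(6,-13 \right)},68 \right)} + t\right) + 32088 = \left(-25 + 16195\right) + 32088 = 16170 + 32088 = 48258$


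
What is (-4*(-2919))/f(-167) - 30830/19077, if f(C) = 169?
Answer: 217532782/3224013 ≈ 67.473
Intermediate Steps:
(-4*(-2919))/f(-167) - 30830/19077 = -4*(-2919)/169 - 30830/19077 = 11676*(1/169) - 30830*1/19077 = 11676/169 - 30830/19077 = 217532782/3224013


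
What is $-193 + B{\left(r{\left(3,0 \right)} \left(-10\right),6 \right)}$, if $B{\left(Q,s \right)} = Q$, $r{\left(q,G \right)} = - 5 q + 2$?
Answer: $-63$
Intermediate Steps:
$r{\left(q,G \right)} = 2 - 5 q$
$-193 + B{\left(r{\left(3,0 \right)} \left(-10\right),6 \right)} = -193 + \left(2 - 15\right) \left(-10\right) = -193 - -130 = -193 + 130 = -63$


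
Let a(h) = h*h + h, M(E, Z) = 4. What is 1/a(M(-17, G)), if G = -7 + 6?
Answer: 1/20 ≈ 0.050000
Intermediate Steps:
G = -1
a(h) = h + h² (a(h) = h² + h = h + h²)
1/a(M(-17, G)) = 1/(4*(1 + 4)) = 1/(4*5) = 1/20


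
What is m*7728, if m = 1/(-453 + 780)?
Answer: 2576/109 ≈ 23.633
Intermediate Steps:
m = 1/327 ≈ 0.0030581
m*7728 = (1/327)*7728 = 2576/109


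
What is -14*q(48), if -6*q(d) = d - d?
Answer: 0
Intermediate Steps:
q(d) = 0 (q(d) = -(d - d)/6 = -1/6*0 = 0)
-14*q(48) = -14*0 = 0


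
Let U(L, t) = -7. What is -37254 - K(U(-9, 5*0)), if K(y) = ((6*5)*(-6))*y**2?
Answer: -28434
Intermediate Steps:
K(y) = -180*y**2 (K(y) = (30*(-6))*y**2 = -180*y**2)
-37254 - K(U(-9, 5*0)) = -37254 - (-180)*(-7)**2 = -37254 - (-180)*49 = -37254 - 1*(-8820) = -37254 + 8820 = -28434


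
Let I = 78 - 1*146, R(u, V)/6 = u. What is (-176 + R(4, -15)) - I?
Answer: -84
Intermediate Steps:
R(u, V) = 6*u
I = -68 (I = 78 - 146 = -68)
(-176 + R(4, -15)) - I = (-176 + 6*4) - 1*(-68) = (-176 + 24) + 68 = -152 + 68 = -84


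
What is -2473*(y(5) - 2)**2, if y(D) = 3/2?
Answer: -2473/4 ≈ -618.25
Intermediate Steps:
y(D) = 3/2 (y(D) = 3*(1/2) = 3/2)
-2473*(y(5) - 2)**2 = -2473*(3/2 - 2)**2 = -2473*(-1/2)**2 = -2473*1/4 = -2473/4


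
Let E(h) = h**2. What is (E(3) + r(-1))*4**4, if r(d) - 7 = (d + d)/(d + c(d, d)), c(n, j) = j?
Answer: 4352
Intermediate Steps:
r(d) = 8 (r(d) = 7 + (d + d)/(d + d) = 7 + (2*d)/((2*d)) = 7 + (2*d)*(1/(2*d)) = 7 + 1 = 8)
(E(3) + r(-1))*4**4 = (3**2 + 8)*4**4 = (9 + 8)*256 = 17*256 = 4352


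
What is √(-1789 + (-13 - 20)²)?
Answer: 10*I*√7 ≈ 26.458*I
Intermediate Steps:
√(-1789 + (-13 - 20)²) = √(-1789 + (-33)²) = √(-1789 + 1089) = √(-700) = 10*I*√7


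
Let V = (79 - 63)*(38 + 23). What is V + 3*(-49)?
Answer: 829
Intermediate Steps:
V = 976 (V = 16*61 = 976)
V + 3*(-49) = 976 + 3*(-49) = 976 - 147 = 829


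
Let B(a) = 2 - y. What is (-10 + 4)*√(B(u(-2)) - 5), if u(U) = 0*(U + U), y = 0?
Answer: -6*I*√3 ≈ -10.392*I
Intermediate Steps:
u(U) = 0 (u(U) = 0*(2*U) = 0)
B(a) = 2 (B(a) = 2 - 1*0 = 2 + 0 = 2)
(-10 + 4)*√(B(u(-2)) - 5) = (-10 + 4)*√(2 - 5) = -6*I*√3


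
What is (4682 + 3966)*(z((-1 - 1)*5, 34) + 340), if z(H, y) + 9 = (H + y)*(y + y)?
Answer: 16976024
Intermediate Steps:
z(H, y) = -9 + 2*y*(H + y) (z(H, y) = -9 + (H + y)*(y + y) = -9 + (H + y)*(2*y) = -9 + 2*y*(H + y))
(4682 + 3966)*(z((-1 - 1)*5, 34) + 340) = (4682 + 3966)*((-9 + 2*34² + 2*((-1 - 1)*5)*34) + 340) = 8648*((-9 + 2*1156 + 2*(-2*5)*34) + 340) = 8648*((-9 + 2312 + 2*(-10)*34) + 340) = 8648*((-9 + 2312 - 680) + 340) = 8648*(1623 + 340) = 8648*1963 = 16976024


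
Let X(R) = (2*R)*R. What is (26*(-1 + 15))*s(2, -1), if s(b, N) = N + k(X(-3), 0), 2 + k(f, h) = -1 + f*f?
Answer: 116480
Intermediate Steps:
X(R) = 2*R²
k(f, h) = -3 + f² (k(f, h) = -2 + (-1 + f*f) = -2 + (-1 + f²) = -3 + f²)
s(b, N) = 321 + N (s(b, N) = N + (-3 + (2*(-3)²)²) = N + (-3 + (2*9)²) = N + (-3 + 18²) = N + (-3 + 324) = N + 321 = 321 + N)
(26*(-1 + 15))*s(2, -1) = (26*(-1 + 15))*(321 - 1) = (26*14)*320 = 364*320 = 116480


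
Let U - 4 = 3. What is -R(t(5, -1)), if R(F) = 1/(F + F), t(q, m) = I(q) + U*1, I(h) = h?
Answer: -1/24 ≈ -0.041667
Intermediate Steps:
U = 7 (U = 4 + 3 = 7)
t(q, m) = 7 + q (t(q, m) = q + 7*1 = q + 7 = 7 + q)
R(F) = 1/(2*F)
-R(t(5, -1)) = -1/(2*(7 + 5)) = -1/(2*12) = -1*1/24 = -1/24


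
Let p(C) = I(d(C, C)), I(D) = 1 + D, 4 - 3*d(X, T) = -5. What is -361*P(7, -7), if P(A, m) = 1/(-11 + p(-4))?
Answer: 361/7 ≈ 51.571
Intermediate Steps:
d(X, T) = 3 (d(X, T) = 4/3 - 1/3*(-5) = 4/3 + 5/3 = 3)
p(C) = 4 (p(C) = 1 + 3 = 4)
P(A, m) = -1/7 (P(A, m) = 1/(-11 + 4) = 1/(-7) = -1/7)
-361*P(7, -7) = -361*(-1/7) = 361/7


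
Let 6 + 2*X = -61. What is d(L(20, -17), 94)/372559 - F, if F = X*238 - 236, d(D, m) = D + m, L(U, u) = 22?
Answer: 3058336947/372559 ≈ 8209.0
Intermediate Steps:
X = -67/2 (X = -3 + (½)*(-61) = -3 - 61/2 = -67/2 ≈ -33.500)
F = -8209 (F = -67/2*238 - 236 = -7973 - 236 = -8209)
d(L(20, -17), 94)/372559 - F = (22 + 94)/372559 - 1*(-8209) = 116*(1/372559) + 8209 = 116/372559 + 8209 = 3058336947/372559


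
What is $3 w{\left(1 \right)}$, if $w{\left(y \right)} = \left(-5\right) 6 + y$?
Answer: $-87$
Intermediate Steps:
$w{\left(y \right)} = -30 + y$
$3 w{\left(1 \right)} = 3 \left(-30 + 1\right) = 3 \left(-29\right) = -87$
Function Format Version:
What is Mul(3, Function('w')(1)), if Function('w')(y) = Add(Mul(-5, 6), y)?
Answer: -87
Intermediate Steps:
Function('w')(y) = Add(-30, y)
Mul(3, Function('w')(1)) = Mul(3, Add(-30, 1)) = Mul(3, -29) = -87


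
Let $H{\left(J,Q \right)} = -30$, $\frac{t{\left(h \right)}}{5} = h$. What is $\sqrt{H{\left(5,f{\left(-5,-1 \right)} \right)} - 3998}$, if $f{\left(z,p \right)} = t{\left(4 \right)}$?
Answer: $2 i \sqrt{1007} \approx 63.467 i$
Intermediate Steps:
$t{\left(h \right)} = 5 h$
$f{\left(z,p \right)} = 20$ ($f{\left(z,p \right)} = 5 \cdot 4 = 20$)
$\sqrt{H{\left(5,f{\left(-5,-1 \right)} \right)} - 3998} = \sqrt{-30 - 3998} = \sqrt{-4028} = 2 i \sqrt{1007}$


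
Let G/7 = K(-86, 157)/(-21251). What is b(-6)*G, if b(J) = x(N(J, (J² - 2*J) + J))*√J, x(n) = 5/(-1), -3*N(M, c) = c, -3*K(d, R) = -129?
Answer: 1505*I*√6/21251 ≈ 0.17347*I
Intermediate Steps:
K(d, R) = 43 (K(d, R) = -⅓*(-129) = 43)
N(M, c) = -c/3
x(n) = -5 (x(n) = 5*(-1) = -5)
b(J) = -5*√J
G = -301/21251 (G = 7*(43/(-21251)) = 7*(43*(-1/21251)) = 7*(-43/21251) = -301/21251 ≈ -0.014164)
b(-6)*G = -5*I*√6*(-301/21251) = 1505*I*√6/21251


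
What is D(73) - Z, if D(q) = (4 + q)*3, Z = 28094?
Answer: -27863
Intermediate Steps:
D(q) = 12 + 3*q
D(73) - Z = (12 + 3*73) - 1*28094 = (12 + 219) - 28094 = 231 - 28094 = -27863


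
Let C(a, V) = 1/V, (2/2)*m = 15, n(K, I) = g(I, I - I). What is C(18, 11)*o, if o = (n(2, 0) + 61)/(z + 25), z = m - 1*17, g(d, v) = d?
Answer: 61/253 ≈ 0.24111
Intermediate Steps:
n(K, I) = I
m = 15
z = -2 (z = 15 - 1*17 = 15 - 17 = -2)
o = 61/23 (o = (0 + 61)/(-2 + 25) = 61/23 ≈ 2.6522)
C(18, 11)*o = (61/23)/11 = (1/11)*(61/23) = 61/253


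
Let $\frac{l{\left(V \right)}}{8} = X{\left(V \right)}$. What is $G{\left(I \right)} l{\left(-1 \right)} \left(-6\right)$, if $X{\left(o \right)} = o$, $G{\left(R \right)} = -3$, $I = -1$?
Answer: $-144$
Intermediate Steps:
$l{\left(V \right)} = 8 V$
$G{\left(I \right)} l{\left(-1 \right)} \left(-6\right) = - 3 \cdot 8 \left(-1\right) \left(-6\right) = \left(-3\right) \left(-8\right) \left(-6\right) = 24 \left(-6\right) = -144$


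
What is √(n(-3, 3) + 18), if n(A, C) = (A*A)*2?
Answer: 6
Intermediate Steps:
n(A, C) = 2*A² (n(A, C) = A²*2 = 2*A²)
√(n(-3, 3) + 18) = √(2*(-3)² + 18) = √(2*9 + 18) = √(18 + 18) = √36 = 6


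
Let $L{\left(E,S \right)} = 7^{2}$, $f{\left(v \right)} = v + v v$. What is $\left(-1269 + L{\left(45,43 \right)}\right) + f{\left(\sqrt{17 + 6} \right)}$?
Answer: $-1197 + \sqrt{23} \approx -1192.2$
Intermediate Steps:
$f{\left(v \right)} = v + v^{2}$
$L{\left(E,S \right)} = 49$
$\left(-1269 + L{\left(45,43 \right)}\right) + f{\left(\sqrt{17 + 6} \right)} = \left(-1269 + 49\right) + \sqrt{17 + 6} \left(1 + \sqrt{17 + 6}\right) = -1220 + \sqrt{23} \left(1 + \sqrt{23}\right)$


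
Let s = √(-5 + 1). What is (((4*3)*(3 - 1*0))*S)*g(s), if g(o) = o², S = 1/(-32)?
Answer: 9/2 ≈ 4.5000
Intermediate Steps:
S = -1/32 ≈ -0.031250
s = 2*I (s = √(-4) = 2*I ≈ 2.0*I)
(((4*3)*(3 - 1*0))*S)*g(s) = (((4*3)*(3 - 1*0))*(-1/32))*(2*I)² = ((12*(3 + 0))*(-1/32))*(-4) = ((12*3)*(-1/32))*(-4) = (36*(-1/32))*(-4) = -9/8*(-4) = 9/2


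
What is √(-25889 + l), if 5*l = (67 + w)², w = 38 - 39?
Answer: I*√625445/5 ≈ 158.17*I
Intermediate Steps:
w = -1
l = 4356/5 (l = (67 - 1)²/5 = (⅕)*66² = (⅕)*4356 = 4356/5 ≈ 871.20)
√(-25889 + l) = √(-25889 + 4356/5) = √(-125089/5) = I*√625445/5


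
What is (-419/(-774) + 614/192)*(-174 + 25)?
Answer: -6899743/12384 ≈ -557.15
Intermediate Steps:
(-419/(-774) + 614/192)*(-174 + 25) = (-419*(-1/774) + 614*(1/192))*(-149) = (419/774 + 307/96)*(-149) = (46307/12384)*(-149) = -6899743/12384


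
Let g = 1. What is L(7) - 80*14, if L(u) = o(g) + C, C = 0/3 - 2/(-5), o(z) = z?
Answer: -5593/5 ≈ -1118.6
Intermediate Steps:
C = 2/5 (C = 0*(1/3) - 2*(-1/5) = 0 + 2/5 = 2/5 ≈ 0.40000)
L(u) = 7/5 (L(u) = 1 + 2/5 = 7/5)
L(7) - 80*14 = 7/5 - 80*14 = 7/5 - 1120 = -5593/5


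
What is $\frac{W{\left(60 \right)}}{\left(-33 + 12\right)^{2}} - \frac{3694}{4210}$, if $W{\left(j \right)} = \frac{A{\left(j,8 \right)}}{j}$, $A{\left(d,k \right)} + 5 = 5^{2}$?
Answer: $- \frac{2441476}{2784915} \approx -0.87668$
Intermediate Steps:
$A{\left(d,k \right)} = 20$ ($A{\left(d,k \right)} = -5 + 5^{2} = -5 + 25 = 20$)
$W{\left(j \right)} = \frac{20}{j}$
$\frac{W{\left(60 \right)}}{\left(-33 + 12\right)^{2}} - \frac{3694}{4210} = \frac{20 \cdot \frac{1}{60}}{\left(-33 + 12\right)^{2}} - \frac{3694}{4210} = \frac{20 \cdot \frac{1}{60}}{\left(-21\right)^{2}} - \frac{1847}{2105} = \frac{1}{3 \cdot 441} - \frac{1847}{2105} = \frac{1}{3} \cdot \frac{1}{441} - \frac{1847}{2105} = \frac{1}{1323} - \frac{1847}{2105} = - \frac{2441476}{2784915}$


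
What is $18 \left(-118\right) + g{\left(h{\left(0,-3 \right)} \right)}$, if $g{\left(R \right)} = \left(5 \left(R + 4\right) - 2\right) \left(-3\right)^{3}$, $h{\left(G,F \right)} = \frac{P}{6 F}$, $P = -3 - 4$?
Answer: $- \frac{5325}{2} \approx -2662.5$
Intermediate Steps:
$P = -7$ ($P = -3 - 4 = -7$)
$h{\left(G,F \right)} = - \frac{7}{6 F}$
$g{\left(R \right)} = -486 - 135 R$ ($g{\left(R \right)} = \left(5 \left(4 + R\right) - 2\right) \left(-27\right) = \left(\left(20 + 5 R\right) - 2\right) \left(-27\right) = \left(18 + 5 R\right) \left(-27\right) = -486 - 135 R$)
$18 \left(-118\right) + g{\left(h{\left(0,-3 \right)} \right)} = 18 \left(-118\right) - \left(486 + 135 \left(- \frac{7}{6 \left(-3\right)}\right)\right) = -2124 - \left(486 + 135 \left(\left(- \frac{7}{6}\right) \left(- \frac{1}{3}\right)\right)\right) = -2124 - \frac{1077}{2} = - \frac{5325}{2}$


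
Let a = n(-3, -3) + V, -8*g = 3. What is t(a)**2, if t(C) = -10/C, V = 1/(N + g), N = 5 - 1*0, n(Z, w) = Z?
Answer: 136900/10609 ≈ 12.904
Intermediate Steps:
g = -3/8 (g = -1/8*3 = -3/8 ≈ -0.37500)
N = 5 (N = 5 + 0 = 5)
V = 8/37 (V = 1/(5 - 3/8) = 1/(37/8) = 8/37 ≈ 0.21622)
a = -103/37 (a = -3 + 8/37 = -103/37 ≈ -2.7838)
t(a)**2 = (-10/(-103/37))**2 = (-10*(-37/103))**2 = (370/103)**2 = 136900/10609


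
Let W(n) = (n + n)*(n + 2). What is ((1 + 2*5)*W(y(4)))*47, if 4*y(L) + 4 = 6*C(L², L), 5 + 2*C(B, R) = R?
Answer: -3619/8 ≈ -452.38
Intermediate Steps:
C(B, R) = -5/2 + R/2
y(L) = -19/4 + 3*L/4 (y(L) = -1 + (6*(-5/2 + L/2))/4 = -1 + (-15 + 3*L)/4 = -1 + (-15/4 + 3*L/4) = -19/4 + 3*L/4)
W(n) = 2*n*(2 + n) (W(n) = (2*n)*(2 + n) = 2*n*(2 + n))
((1 + 2*5)*W(y(4)))*47 = ((1 + 2*5)*(2*(-19/4 + (¾)*4)*(2 + (-19/4 + (¾)*4))))*47 = ((1 + 10)*(2*(-19/4 + 3)*(2 + (-19/4 + 3))))*47 = (11*(2*(-7/4)*(2 - 7/4)))*47 = (11*(2*(-7/4)*(¼)))*47 = (11*(-7/8))*47 = -77/8*47 = -3619/8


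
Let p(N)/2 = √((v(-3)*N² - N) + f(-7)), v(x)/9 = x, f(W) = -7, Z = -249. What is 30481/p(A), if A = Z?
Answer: -30481*I*√1673785/3347570 ≈ -11.78*I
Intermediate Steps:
v(x) = 9*x
A = -249
p(N) = 2*√(-7 - N - 27*N²) (p(N) = 2*√(((9*(-3))*N² - N) - 7) = 2*√((-27*N² - N) - 7) = 2*√((-N - 27*N²) - 7) = 2*√(-7 - N - 27*N²))
30481/p(A) = 30481/((2*√(-7 - 1*(-249) - 27*(-249)²))) = 30481/((2*√(-7 + 249 - 27*62001))) = 30481/((2*√(-7 + 249 - 1674027))) = 30481/((2*√(-1673785))) = 30481/((2*(I*√1673785))) = 30481/((2*I*√1673785)) = 30481*(-I*√1673785/3347570) = -30481*I*√1673785/3347570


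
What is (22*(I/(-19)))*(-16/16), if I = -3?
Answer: -66/19 ≈ -3.4737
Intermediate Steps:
(22*(I/(-19)))*(-16/16) = (22*(-3/(-19)))*(-16/16) = (22*(-3*(-1/19)))*(-16*1/16) = (22*(3/19))*(-1) = (66/19)*(-1) = -66/19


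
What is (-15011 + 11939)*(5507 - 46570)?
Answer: 126145536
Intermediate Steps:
(-15011 + 11939)*(5507 - 46570) = -3072*(-41063) = 126145536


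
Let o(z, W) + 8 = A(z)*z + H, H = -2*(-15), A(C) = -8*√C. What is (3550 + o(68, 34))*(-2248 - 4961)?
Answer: -25750548 + 7843392*√17 ≈ 6.5886e+6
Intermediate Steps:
H = 30
o(z, W) = 22 - 8*z^(3/2) (o(z, W) = -8 + ((-8*√z)*z + 30) = -8 + (-8*z^(3/2) + 30) = -8 + (30 - 8*z^(3/2)) = 22 - 8*z^(3/2))
(3550 + o(68, 34))*(-2248 - 4961) = (3550 + (22 - 1088*√17))*(-2248 - 4961) = (3550 + (22 - 1088*√17))*(-7209) = (3572 - 1088*√17)*(-7209) = -25750548 + 7843392*√17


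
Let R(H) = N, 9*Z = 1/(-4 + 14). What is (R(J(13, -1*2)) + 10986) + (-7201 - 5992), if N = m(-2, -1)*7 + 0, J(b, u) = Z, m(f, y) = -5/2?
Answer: -4449/2 ≈ -2224.5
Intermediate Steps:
m(f, y) = -5/2 (m(f, y) = -5*½ = -5/2)
Z = 1/90 (Z = 1/(9*(-4 + 14)) = (⅑)/10 = (⅑)*(⅒) = 1/90 ≈ 0.011111)
J(b, u) = 1/90
N = -35/2 (N = -5/2*7 + 0 = -35/2 + 0 = -35/2 ≈ -17.500)
R(H) = -35/2
(R(J(13, -1*2)) + 10986) + (-7201 - 5992) = (-35/2 + 10986) + (-7201 - 5992) = 21937/2 - 13193 = -4449/2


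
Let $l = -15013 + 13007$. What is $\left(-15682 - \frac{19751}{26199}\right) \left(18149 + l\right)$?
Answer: $- \frac{2210904755689}{8733} \approx -2.5317 \cdot 10^{8}$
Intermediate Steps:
$l = -2006$
$\left(-15682 - \frac{19751}{26199}\right) \left(18149 + l\right) = \left(-15682 - \frac{19751}{26199}\right) \left(18149 - 2006\right) = \left(-15682 - \frac{19751}{26199}\right) 16143 = \left(- \frac{410872469}{26199}\right) 16143 = - \frac{2210904755689}{8733}$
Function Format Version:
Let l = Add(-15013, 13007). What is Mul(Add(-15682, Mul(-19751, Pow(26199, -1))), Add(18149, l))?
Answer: Rational(-2210904755689, 8733) ≈ -2.5317e+8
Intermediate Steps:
l = -2006
Mul(Add(-15682, Mul(-19751, Pow(26199, -1))), Add(18149, l)) = Mul(Add(-15682, Mul(-19751, Pow(26199, -1))), Add(18149, -2006)) = Mul(Add(-15682, Mul(-19751, Rational(1, 26199))), 16143) = Mul(Add(-15682, Rational(-19751, 26199)), 16143) = Mul(Rational(-410872469, 26199), 16143) = Rational(-2210904755689, 8733)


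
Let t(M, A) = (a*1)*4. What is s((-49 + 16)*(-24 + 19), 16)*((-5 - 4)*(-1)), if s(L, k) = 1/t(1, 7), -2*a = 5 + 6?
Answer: -9/22 ≈ -0.40909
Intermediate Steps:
a = -11/2 (a = -(5 + 6)/2 = -½*11 = -11/2 ≈ -5.5000)
t(M, A) = -22 (t(M, A) = -11/2*1*4 = -11/2*4 = -22)
s(L, k) = -1/22 (s(L, k) = 1/(-22) = -1/22)
s((-49 + 16)*(-24 + 19), 16)*((-5 - 4)*(-1)) = -(-5 - 4)*(-1)/22 = -(-9)*(-1)/22 = -1/22*9 = -9/22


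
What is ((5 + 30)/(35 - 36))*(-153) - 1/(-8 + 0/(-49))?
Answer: 42841/8 ≈ 5355.1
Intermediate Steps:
((5 + 30)/(35 - 36))*(-153) - 1/(-8 + 0/(-49)) = (35/(-1))*(-153) - 1/(-8 + 0*(-1/49)) = (35*(-1))*(-153) - 1/(-8 + 0) = -35*(-153) - 1/(-8) = 5355 - 1*(-1/8) = 5355 + 1/8 = 42841/8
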